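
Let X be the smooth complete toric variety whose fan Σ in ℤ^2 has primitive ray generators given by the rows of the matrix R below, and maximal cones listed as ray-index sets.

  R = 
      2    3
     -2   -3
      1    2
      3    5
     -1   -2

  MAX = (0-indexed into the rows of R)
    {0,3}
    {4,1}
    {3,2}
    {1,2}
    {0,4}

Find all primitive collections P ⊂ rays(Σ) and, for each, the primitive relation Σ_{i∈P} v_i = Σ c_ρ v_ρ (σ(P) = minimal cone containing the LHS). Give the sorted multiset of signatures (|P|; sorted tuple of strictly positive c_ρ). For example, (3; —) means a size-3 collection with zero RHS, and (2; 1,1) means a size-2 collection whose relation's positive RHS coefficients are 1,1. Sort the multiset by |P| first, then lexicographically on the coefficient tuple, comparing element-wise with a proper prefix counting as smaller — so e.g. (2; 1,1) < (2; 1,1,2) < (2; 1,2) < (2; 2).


5 collections generate NE(X_Σ); each relation:

  • {0,1}:  v_{0} + v_{1} = 0  so sig = (2; —)
  • {2,4}:  v_{2} + v_{4} = 0  so sig = (2; —)
  • {0,2}:  v_{0} + v_{2} = v_{3}  so sig = (2; 1)
  • {1,3}:  v_{1} + v_{3} = v_{2}  so sig = (2; 1)
  • {3,4}:  v_{3} + v_{4} = v_{0}  so sig = (2; 1)

Hence PRS(X_Σ) =
    |P|=2: 5 collections, coeffs (), (), (1), (1), (1)


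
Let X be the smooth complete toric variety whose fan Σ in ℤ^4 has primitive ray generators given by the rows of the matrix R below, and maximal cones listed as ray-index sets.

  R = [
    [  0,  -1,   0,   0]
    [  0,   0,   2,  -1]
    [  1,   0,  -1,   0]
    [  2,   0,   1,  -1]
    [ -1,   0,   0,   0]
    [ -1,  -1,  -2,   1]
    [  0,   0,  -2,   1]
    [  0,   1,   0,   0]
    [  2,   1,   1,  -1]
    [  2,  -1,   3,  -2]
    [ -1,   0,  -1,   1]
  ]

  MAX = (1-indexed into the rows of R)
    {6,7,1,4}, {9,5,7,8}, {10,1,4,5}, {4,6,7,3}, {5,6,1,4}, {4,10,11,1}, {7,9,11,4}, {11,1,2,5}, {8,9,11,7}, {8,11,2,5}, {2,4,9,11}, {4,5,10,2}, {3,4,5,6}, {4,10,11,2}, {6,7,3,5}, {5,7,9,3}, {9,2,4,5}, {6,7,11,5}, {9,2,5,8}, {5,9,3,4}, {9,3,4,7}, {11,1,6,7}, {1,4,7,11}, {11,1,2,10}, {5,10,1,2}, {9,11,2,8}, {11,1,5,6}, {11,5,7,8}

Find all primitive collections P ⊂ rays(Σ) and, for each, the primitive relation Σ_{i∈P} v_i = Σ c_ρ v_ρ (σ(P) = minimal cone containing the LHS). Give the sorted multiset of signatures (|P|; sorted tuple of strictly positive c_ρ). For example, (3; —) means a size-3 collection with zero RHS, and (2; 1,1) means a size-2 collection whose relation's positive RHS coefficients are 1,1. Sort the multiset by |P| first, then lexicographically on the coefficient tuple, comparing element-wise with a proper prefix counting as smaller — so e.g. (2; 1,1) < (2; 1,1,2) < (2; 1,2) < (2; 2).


Minimal non-faces — 23 found among 11 rays, 28 max cones:

  {1,8}:  v_{1} + v_{8} = 0 ; sig = (2; —)
  {2,7}:  v_{2} + v_{7} = 0 ; sig = (2; —)
  {1,9}:  v_{1} + v_{9} = v_{4} ; sig = (2; 1)
  {3,11}:  v_{3} + v_{11} = v_{7} ; sig = (2; 1)
  {4,8}:  v_{4} + v_{8} = v_{9} ; sig = (2; 1)
  {6,9}:  v_{6} + v_{9} = v_{3} ; sig = (2; 1)
  {1,3}:  v_{1} + v_{3} = v_{4} + v_{6} ; sig = (2; 1,1)
  {2,3}:  v_{2} + v_{3} = v_{4} + v_{5} ; sig = (2; 1,1)
  {2,6}:  v_{2} + v_{6} = v_{1} + v_{5} ; sig = (2; 1,1)
  {6,8}:  v_{6} + v_{8} = v_{5} + v_{7} ; sig = (2; 1,1)
  {7,10}:  v_{7} + v_{10} = v_{1} + v_{4} ; sig = (2; 1,1)
  {8,10}:  v_{8} + v_{10} = v_{2} + v_{4} ; sig = (2; 1,1)
  {3,8}:  v_{3} + v_{8} = v_{5} + v_{7} + v_{9} ; sig = (2; 1,1,1)
  {3,10}:  v_{3} + v_{10} = v_{1} + 2·v_{4} + v_{5} ; sig = (2; 1,1,2)
  {6,10}:  v_{6} + v_{10} = 2·v_{1} + v_{4} + v_{5} ; sig = (2; 1,1,2)
  {9,10}:  v_{9} + v_{10} = v_{2} + 2·v_{4} ; sig = (2; 1,2)
  {4,5,11}:  v_{4} + v_{5} + v_{11} = 0 ; sig = (3; —)
  {1,2,4}:  v_{1} + v_{2} + v_{4} = v_{10} ; sig = (3; 1)
  {1,5,7}:  v_{1} + v_{5} + v_{7} = v_{6} ; sig = (3; 1)
  {4,5,7}:  v_{4} + v_{5} + v_{7} = v_{3} ; sig = (3; 1)
  {5,9,11}:  v_{5} + v_{9} + v_{11} = v_{8} ; sig = (3; 1)
  {4,6,11}:  v_{4} + v_{6} + v_{11} = v_{1} + v_{7} ; sig = (3; 1,1)
  {5,10,11}:  v_{5} + v_{10} + v_{11} = v_{1} + v_{2} ; sig = (3; 1,1)

so the primitive-relation signature multiset is
    |P|=2: 16 collections, coeffs (), (), (1), (1), (1), (1), (1,1), (1,1), (1,1), (1,1), (1,1), (1,1), (1,1,1), (1,1,2), (1,1,2), (1,2)
    |P|=3: 7 collections, coeffs (), (1), (1), (1), (1), (1,1), (1,1)


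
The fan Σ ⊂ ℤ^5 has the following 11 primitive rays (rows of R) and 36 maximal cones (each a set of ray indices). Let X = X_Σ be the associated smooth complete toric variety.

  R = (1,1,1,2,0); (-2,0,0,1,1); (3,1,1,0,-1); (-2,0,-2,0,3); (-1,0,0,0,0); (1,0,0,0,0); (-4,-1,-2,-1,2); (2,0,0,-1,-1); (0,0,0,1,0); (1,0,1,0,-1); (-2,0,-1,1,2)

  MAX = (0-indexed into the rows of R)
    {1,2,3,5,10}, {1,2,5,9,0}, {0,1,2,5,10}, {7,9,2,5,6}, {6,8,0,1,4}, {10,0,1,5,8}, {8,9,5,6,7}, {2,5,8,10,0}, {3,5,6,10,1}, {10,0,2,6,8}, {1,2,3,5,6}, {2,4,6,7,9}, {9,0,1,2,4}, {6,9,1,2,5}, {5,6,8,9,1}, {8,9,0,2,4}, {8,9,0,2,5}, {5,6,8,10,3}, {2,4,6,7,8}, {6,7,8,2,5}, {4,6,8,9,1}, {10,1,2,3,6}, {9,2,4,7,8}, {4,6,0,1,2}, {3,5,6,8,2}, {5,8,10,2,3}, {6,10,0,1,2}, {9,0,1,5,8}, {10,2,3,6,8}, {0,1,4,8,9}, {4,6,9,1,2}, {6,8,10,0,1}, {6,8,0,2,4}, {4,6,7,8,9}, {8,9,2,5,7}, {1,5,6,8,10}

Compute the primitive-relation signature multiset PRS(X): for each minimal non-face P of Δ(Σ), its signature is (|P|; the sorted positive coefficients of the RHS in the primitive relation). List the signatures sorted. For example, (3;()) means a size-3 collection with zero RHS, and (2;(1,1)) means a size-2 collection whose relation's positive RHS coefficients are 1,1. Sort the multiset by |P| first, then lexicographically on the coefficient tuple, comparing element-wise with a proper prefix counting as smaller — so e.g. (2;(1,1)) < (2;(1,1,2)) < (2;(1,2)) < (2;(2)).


|primitive collections| = 16. Relations:

  P={1,7}:  v_{1} + v_{7} = 0  →  sig = (2;())
  P={4,5}:  v_{4} + v_{5} = 0  →  sig = (2;())
  P={0,7}:  v_{0} + v_{7} = v_{2} + v_{8}  →  sig = (2;(1,1))
  P={4,10}:  v_{4} + v_{10} = v_{0} + v_{6}  →  sig = (2;(1,1))
  P={9,10}:  v_{9} + v_{10} = v_{1} + v_{5}  →  sig = (2;(1,1))
  P={3,4}:  v_{3} + v_{4} = v_{2} + v_{6} + v_{10}  →  sig = (2;(1,1,1))
  P={7,10}:  v_{7} + v_{10} = v_{2} + v_{5} + v_{6} + v_{8}  →  sig = (2;(1,1,1,1))
  P={3,9}:  v_{3} + v_{9} = v_{1} + v_{2} + 2·v_{5} + v_{6}  →  sig = (2;(1,1,1,2))
  P={0,3}:  v_{0} + v_{3} = v_{2} + 2·v_{10}  →  sig = (2;(1,2))
  P={3,7}:  v_{3} + v_{7} = 2·v_{2} + 2·v_{5} + 2·v_{6} + v_{8}  →  sig = (2;(1,2,2,2))
  P={0,5,6}:  v_{0} + v_{5} + v_{6} = v_{10}  →  sig = (3;(1))
  P={0,6,9}:  v_{0} + v_{6} + v_{9} = v_{1}  →  sig = (3;(1))
  P={1,2,8}:  v_{1} + v_{2} + v_{8} = v_{0}  →  sig = (3;(1))
  P={1,3,8}:  v_{1} + v_{3} + v_{8} = 2·v_{10}  →  sig = (3;(2))
  P={2,6,8,9}:  v_{2} + v_{6} + v_{8} + v_{9} = 0  →  sig = (4;())
  P={2,5,6,10}:  v_{2} + v_{5} + v_{6} + v_{10} = v_{3}  →  sig = (4;(1))

Signatures (|P|; sorted positive RHS coefficients), sorted:
[(2;()), (2;()), (2;(1,1)), (2;(1,1)), (2;(1,1)), (2;(1,1,1)), (2;(1,1,1,1)), (2;(1,1,1,2)), (2;(1,2)), (2;(1,2,2,2)), (3;(1)), (3;(1)), (3;(1)), (3;(2)), (4;()), (4;(1))]


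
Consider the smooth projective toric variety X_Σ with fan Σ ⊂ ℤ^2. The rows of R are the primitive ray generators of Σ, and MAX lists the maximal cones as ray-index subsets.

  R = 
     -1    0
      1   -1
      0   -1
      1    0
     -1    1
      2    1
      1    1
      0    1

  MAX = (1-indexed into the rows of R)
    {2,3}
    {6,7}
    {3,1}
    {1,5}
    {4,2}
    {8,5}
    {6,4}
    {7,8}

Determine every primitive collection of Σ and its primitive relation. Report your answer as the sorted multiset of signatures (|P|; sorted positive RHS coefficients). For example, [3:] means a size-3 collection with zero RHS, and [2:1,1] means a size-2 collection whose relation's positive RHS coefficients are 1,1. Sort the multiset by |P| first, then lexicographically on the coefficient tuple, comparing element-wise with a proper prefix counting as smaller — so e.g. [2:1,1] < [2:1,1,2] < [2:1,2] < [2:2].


Δ(Σ) — 8 vertices, 20 min non-faces:

  {1,4}:  v_{1} + v_{4} = 0  ⇒ sig = [2:]
  {2,5}:  v_{2} + v_{5} = 0  ⇒ sig = [2:]
  {3,8}:  v_{3} + v_{8} = 0  ⇒ sig = [2:]
  {1,2}:  v_{1} + v_{2} = v_{3}  ⇒ sig = [2:1]
  {1,6}:  v_{1} + v_{6} = v_{7}  ⇒ sig = [2:1]
  {1,7}:  v_{1} + v_{7} = v_{8}  ⇒ sig = [2:1]
  {1,8}:  v_{1} + v_{8} = v_{5}  ⇒ sig = [2:1]
  {2,8}:  v_{2} + v_{8} = v_{4}  ⇒ sig = [2:1]
  {3,4}:  v_{3} + v_{4} = v_{2}  ⇒ sig = [2:1]
  {3,5}:  v_{3} + v_{5} = v_{1}  ⇒ sig = [2:1]
  {3,7}:  v_{3} + v_{7} = v_{4}  ⇒ sig = [2:1]
  {4,5}:  v_{4} + v_{5} = v_{8}  ⇒ sig = [2:1]
  {4,7}:  v_{4} + v_{7} = v_{6}  ⇒ sig = [2:1]
  {4,8}:  v_{4} + v_{8} = v_{7}  ⇒ sig = [2:1]
  {5,6}:  v_{5} + v_{6} = v_{7} + v_{8}  ⇒ sig = [2:1,1]
  {2,7}:  v_{2} + v_{7} = 2·v_{4}  ⇒ sig = [2:2]
  {3,6}:  v_{3} + v_{6} = 2·v_{4}  ⇒ sig = [2:2]
  {5,7}:  v_{5} + v_{7} = 2·v_{8}  ⇒ sig = [2:2]
  {6,8}:  v_{6} + v_{8} = 2·v_{7}  ⇒ sig = [2:2]
  {2,6}:  v_{2} + v_{6} = 3·v_{4}  ⇒ sig = [2:3]

Signatures (|P|; sorted positive RHS coefficients), sorted:
    |P|=2: 20 collections, coeffs (), (), (), (1), (1), (1), (1), (1), (1), (1), (1), (1), (1), (1), (1,1), (2), (2), (2), (2), (3)


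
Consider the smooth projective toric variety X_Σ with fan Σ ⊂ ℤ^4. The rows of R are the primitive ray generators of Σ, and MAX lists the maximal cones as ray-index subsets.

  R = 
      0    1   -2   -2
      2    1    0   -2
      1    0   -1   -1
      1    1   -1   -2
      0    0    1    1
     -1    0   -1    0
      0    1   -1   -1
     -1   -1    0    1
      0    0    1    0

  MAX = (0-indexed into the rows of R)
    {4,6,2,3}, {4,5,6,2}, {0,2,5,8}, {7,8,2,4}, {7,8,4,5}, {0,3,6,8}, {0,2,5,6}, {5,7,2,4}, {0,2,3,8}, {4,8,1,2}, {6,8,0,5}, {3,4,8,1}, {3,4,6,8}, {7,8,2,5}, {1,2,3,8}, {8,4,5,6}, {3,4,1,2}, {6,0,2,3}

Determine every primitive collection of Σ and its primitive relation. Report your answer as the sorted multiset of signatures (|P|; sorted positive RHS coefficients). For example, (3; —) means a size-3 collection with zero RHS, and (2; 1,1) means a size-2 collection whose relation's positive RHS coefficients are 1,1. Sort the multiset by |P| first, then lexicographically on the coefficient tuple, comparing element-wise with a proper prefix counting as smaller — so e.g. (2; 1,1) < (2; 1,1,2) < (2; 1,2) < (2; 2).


|primitive collections| = 12. Relations:

  P={0,4}:  v_{0} + v_{4} = v_{6}  →  sig = (2; 1)
  P={1,5}:  v_{1} + v_{5} = v_{3}  →  sig = (2; 1)
  P={3,5}:  v_{3} + v_{5} = v_{0}  →  sig = (2; 1)
  P={6,7}:  v_{6} + v_{7} = v_{5}  →  sig = (2; 1)
  P={1,7}:  v_{1} + v_{7} = v_{2} + v_{8}  →  sig = (2; 1,1)
  P={3,7}:  v_{3} + v_{7} = v_{2} + v_{5} + v_{8}  →  sig = (2; 1,1,1)
  P={0,7}:  v_{0} + v_{7} = v_{2} + 2·v_{5} + v_{8}  →  sig = (2; 1,1,2)
  P={1,6}:  v_{1} + v_{6} = 2·v_{3} + v_{4}  →  sig = (2; 1,2)
  P={0,1}:  v_{0} + v_{1} = 2·v_{3}  →  sig = (2; 2)
  P={2,6,8}:  v_{2} + v_{6} + v_{8} = v_{3}  →  sig = (3; 1)
  P={2,4,5,8}:  v_{2} + v_{4} + v_{5} + v_{8} = 0  →  sig = (4; —)
  P={2,3,4,8}:  v_{2} + v_{3} + v_{4} + v_{8} = v_{1}  →  sig = (4; 1)

so the primitive-relation signature multiset is
{ (2; 1) ×4,  (2; 1,1),  (2; 1,1,1),  (2; 1,1,2),  (2; 1,2),  (2; 2),  (3; 1),  (4; —),  (4; 1) }


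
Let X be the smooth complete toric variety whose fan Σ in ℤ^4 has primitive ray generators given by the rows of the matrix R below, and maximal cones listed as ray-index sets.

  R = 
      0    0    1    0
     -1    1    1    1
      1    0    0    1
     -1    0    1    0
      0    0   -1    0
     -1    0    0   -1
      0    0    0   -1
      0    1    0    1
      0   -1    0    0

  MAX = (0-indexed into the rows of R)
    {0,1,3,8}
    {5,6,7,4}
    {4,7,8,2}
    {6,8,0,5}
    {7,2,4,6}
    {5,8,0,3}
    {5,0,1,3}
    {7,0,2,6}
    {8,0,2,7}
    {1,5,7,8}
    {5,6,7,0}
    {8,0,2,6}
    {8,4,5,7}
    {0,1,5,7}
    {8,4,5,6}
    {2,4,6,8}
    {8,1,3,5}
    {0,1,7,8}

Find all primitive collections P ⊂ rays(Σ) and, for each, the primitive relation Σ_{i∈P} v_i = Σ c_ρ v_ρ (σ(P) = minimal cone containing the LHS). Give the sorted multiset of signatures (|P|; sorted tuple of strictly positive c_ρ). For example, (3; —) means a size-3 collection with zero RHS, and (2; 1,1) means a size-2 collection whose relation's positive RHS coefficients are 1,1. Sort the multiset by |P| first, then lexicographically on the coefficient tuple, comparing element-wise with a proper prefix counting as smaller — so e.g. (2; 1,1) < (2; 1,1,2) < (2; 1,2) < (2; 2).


Minimal non-faces — 12 found among 9 rays, 18 max cones:

  P = {0,4}:  v_{0} + v_{4} = 0 ; sig = (2; —)
  P = {2,5}:  v_{2} + v_{5} = 0 ; sig = (2; —)
  P = {3,7}:  v_{3} + v_{7} = v_{1} ; sig = (2; 1)
  P = {3,6}:  v_{3} + v_{6} = v_{0} + v_{5} ; sig = (2; 1,1)
  P = {1,6}:  v_{1} + v_{6} = v_{0} + v_{5} + v_{7} ; sig = (2; 1,1,1)
  P = {2,3}:  v_{2} + v_{3} = v_{0} + v_{7} + v_{8} ; sig = (2; 1,1,1)
  P = {3,4}:  v_{3} + v_{4} = v_{5} + v_{7} + v_{8} ; sig = (2; 1,1,1)
  P = {1,2}:  v_{1} + v_{2} = v_{0} + 2·v_{7} + v_{8} ; sig = (2; 1,1,2)
  P = {1,4}:  v_{1} + v_{4} = v_{5} + 2·v_{7} + v_{8} ; sig = (2; 1,1,2)
  P = {6,7,8}:  v_{6} + v_{7} + v_{8} = 0 ; sig = (3; —)
  P = {0,5,7,8}:  v_{0} + v_{5} + v_{7} + v_{8} = v_{3} ; sig = (4; 1)
  P = {0,1,5,8}:  v_{0} + v_{1} + v_{5} + v_{8} = 2·v_{3} ; sig = (4; 2)

so the primitive-relation signature multiset is
    |P|=2: 9 collections, coeffs (), (), (1), (1,1), (1,1,1), (1,1,1), (1,1,1), (1,1,2), (1,1,2)
    |P|=3: 1 collection, coeffs ()
    |P|=4: 2 collections, coeffs (1), (2)


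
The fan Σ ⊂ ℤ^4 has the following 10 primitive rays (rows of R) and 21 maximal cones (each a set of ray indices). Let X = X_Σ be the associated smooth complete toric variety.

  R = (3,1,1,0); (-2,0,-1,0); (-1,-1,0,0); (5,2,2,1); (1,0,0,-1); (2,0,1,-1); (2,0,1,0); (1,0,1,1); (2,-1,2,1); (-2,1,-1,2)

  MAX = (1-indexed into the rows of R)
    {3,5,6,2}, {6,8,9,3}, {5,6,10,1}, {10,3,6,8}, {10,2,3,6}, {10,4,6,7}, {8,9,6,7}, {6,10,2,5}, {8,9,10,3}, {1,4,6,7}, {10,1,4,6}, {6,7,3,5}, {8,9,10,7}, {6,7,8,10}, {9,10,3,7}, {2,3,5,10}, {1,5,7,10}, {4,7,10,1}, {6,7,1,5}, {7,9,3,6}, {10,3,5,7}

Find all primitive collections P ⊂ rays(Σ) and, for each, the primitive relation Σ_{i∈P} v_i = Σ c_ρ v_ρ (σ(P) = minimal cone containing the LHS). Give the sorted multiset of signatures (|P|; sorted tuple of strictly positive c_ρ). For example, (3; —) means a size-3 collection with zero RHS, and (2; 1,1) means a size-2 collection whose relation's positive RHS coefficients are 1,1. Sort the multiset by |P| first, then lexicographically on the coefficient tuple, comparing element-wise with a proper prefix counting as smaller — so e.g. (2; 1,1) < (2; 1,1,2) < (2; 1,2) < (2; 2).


The 20 primitive collections of Σ (r=10, n=4):

  {2,7}:  v_{2} + v_{7} = 0 ; sig = (2; —)
  {1,3}:  v_{1} + v_{3} = v_{7} ; sig = (2; 1)
  {5,8}:  v_{5} + v_{8} = v_{7} ; sig = (2; 1)
  {2,9}:  v_{2} + v_{9} = v_{3} + v_{8} ; sig = (2; 1,1)
  {1,2}:  v_{1} + v_{2} = v_{5} + v_{6} + v_{10} ; sig = (2; 1,1,1)
  {2,4}:  v_{2} + v_{4} = v_{1} + v_{6} + v_{10} ; sig = (2; 1,1,1)
  {2,8}:  v_{2} + v_{8} = v_{3} + v_{6} + v_{10} ; sig = (2; 1,1,1)
  {4,9}:  v_{4} + v_{9} = v_{6} + 3·v_{7} + v_{8} + v_{10} ; sig = (2; 1,1,1,3)
  {1,8}:  v_{1} + v_{8} = v_{6} + 2·v_{7} + v_{10} ; sig = (2; 1,1,2)
  {3,4}:  v_{3} + v_{4} = v_{6} + 2·v_{7} + v_{10} ; sig = (2; 1,1,2)
  {1,9}:  v_{1} + v_{9} = 2·v_{7} + v_{8} ; sig = (2; 1,2)
  {5,9}:  v_{5} + v_{9} = v_{3} + 2·v_{7} ; sig = (2; 1,2)
  {4,5}:  v_{4} + v_{5} = 2·v_{1} ; sig = (2; 2)
  {4,8}:  v_{4} + v_{8} = 2·v_{6} + 3·v_{7} + 2·v_{10} ; sig = (2; 2,2,3)
  {3,7,8}:  v_{3} + v_{7} + v_{8} = v_{9} ; sig = (3; 1)
  {6,9,10}:  v_{6} + v_{9} + v_{10} = 2·v_{8} ; sig = (3; 2)
  {3,5,6,10}:  v_{3} + v_{5} + v_{6} + v_{10} = 0 ; sig = (4; —)
  {1,6,7,10}:  v_{1} + v_{6} + v_{7} + v_{10} = v_{4} ; sig = (4; 1)
  {3,6,7,10}:  v_{3} + v_{6} + v_{7} + v_{10} = v_{8} ; sig = (4; 1)
  {5,6,7,10}:  v_{5} + v_{6} + v_{7} + v_{10} = v_{1} ; sig = (4; 1)

Sorted signature multiset PRS(X):
    |P|=2: 14 collections, coeffs (), (1), (1), (1,1), (1,1,1), (1,1,1), (1,1,1), (1,1,1,3), (1,1,2), (1,1,2), (1,2), (1,2), (2), (2,2,3)
    |P|=3: 2 collections, coeffs (1), (2)
    |P|=4: 4 collections, coeffs (), (1), (1), (1)


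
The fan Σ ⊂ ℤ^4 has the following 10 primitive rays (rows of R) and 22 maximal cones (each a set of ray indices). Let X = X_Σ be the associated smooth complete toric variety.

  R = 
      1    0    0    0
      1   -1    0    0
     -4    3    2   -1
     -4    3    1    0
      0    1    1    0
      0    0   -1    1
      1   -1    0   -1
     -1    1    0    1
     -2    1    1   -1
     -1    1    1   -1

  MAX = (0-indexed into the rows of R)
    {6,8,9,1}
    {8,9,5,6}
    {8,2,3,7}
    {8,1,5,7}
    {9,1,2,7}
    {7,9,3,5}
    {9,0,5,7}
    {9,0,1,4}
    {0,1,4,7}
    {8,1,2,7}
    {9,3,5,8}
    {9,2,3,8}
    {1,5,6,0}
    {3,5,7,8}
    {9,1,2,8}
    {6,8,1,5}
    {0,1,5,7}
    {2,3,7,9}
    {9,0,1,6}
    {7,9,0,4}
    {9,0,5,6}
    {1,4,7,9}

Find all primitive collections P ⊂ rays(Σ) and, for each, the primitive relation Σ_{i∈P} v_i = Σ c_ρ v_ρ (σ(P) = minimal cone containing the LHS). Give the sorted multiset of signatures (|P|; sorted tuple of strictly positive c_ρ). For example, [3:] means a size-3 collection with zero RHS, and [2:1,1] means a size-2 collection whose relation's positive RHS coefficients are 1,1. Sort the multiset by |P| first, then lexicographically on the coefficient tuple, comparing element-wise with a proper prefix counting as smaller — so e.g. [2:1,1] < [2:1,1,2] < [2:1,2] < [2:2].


The 16 primitive collections of Σ (r=10, n=4):

  {6,7}:  v_{6} + v_{7} = 0 — sig = [2:]
  {0,8}:  v_{0} + v_{8} = v_{9} — sig = [2:1]
  {2,5}:  v_{2} + v_{5} = v_{3} — sig = [2:1]
  {1,3}:  v_{1} + v_{3} = v_{7} + v_{8} — sig = [2:1,1]
  {2,6}:  v_{2} + v_{6} = v_{8} + v_{9} — sig = [2:1,1]
  {4,5}:  v_{4} + v_{5} = v_{0} + v_{7} — sig = [2:1,1]
  {3,6}:  v_{3} + v_{6} = v_{5} + v_{8} + v_{9} — sig = [2:1,1,1]
  {4,6}:  v_{4} + v_{6} = v_{0} + v_{1} + v_{9} — sig = [2:1,1,1]
  {0,3}:  v_{0} + v_{3} = v_{5} + v_{7} + 2·v_{9} — sig = [2:1,1,2]
  {4,8}:  v_{4} + v_{8} = v_{1} + v_{7} + 2·v_{9} — sig = [2:1,1,2]
  {0,2}:  v_{0} + v_{2} = v_{7} + 2·v_{9} — sig = [2:1,2]
  {2,4}:  v_{2} + v_{4} = v_{1} + 2·v_{7} + 3·v_{9} — sig = [2:1,2,3]
  {3,4}:  v_{3} + v_{4} = 2·v_{7} + 2·v_{9} — sig = [2:2,2]
  {1,5,9}:  v_{1} + v_{5} + v_{9} = 0 — sig = [3:]
  {7,8,9}:  v_{7} + v_{8} + v_{9} = v_{2} — sig = [3:1]
  {0,1,7,9}:  v_{0} + v_{1} + v_{7} + v_{9} = v_{4} — sig = [4:1]

Sorted signature multiset PRS(X):
    [2:]
    [2:1]
    [2:1]
    [2:1,1]
    [2:1,1]
    [2:1,1]
    [2:1,1,1]
    [2:1,1,1]
    [2:1,1,2]
    [2:1,1,2]
    [2:1,2]
    [2:1,2,3]
    [2:2,2]
    [3:]
    [3:1]
    [4:1]


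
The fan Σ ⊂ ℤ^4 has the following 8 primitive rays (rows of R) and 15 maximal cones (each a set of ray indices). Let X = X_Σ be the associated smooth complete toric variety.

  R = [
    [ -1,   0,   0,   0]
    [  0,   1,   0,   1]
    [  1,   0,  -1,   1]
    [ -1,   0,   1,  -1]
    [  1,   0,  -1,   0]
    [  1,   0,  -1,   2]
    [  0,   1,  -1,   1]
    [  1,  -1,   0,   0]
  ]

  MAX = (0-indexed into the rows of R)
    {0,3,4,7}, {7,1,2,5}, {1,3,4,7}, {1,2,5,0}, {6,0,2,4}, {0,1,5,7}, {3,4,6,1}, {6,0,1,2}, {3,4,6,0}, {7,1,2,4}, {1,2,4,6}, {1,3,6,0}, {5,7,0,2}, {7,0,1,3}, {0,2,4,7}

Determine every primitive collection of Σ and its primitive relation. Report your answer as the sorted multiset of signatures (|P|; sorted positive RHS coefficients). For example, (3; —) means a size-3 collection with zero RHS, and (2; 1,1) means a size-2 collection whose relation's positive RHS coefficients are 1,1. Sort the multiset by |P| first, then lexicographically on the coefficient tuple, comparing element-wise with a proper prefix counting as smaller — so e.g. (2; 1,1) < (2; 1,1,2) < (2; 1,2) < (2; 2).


Σ has 7 primitive collections:

  • {2,3}:  v_{2} + v_{3} = 0 — sig = (2; —)
  • {6,7}:  v_{6} + v_{7} = v_{2} — sig = (2; 1)
  • {3,5}:  v_{3} + v_{5} = v_{0} + v_{1} + v_{7} — sig = (2; 1,1,1)
  • {5,6}:  v_{5} + v_{6} = v_{0} + v_{1} + 2·v_{2} — sig = (2; 1,1,2)
  • {4,5}:  v_{4} + v_{5} = 2·v_{2} — sig = (2; 2)
  • {0,1,4}:  v_{0} + v_{1} + v_{4} = v_{6} — sig = (3; 1)
  • {0,1,2,7}:  v_{0} + v_{1} + v_{2} + v_{7} = v_{5} — sig = (4; 1)

Signatures (|P|; sorted positive RHS coefficients), sorted:
    (2; —)
    (2; 1)
    (2; 1,1,1)
    (2; 1,1,2)
    (2; 2)
    (3; 1)
    (4; 1)


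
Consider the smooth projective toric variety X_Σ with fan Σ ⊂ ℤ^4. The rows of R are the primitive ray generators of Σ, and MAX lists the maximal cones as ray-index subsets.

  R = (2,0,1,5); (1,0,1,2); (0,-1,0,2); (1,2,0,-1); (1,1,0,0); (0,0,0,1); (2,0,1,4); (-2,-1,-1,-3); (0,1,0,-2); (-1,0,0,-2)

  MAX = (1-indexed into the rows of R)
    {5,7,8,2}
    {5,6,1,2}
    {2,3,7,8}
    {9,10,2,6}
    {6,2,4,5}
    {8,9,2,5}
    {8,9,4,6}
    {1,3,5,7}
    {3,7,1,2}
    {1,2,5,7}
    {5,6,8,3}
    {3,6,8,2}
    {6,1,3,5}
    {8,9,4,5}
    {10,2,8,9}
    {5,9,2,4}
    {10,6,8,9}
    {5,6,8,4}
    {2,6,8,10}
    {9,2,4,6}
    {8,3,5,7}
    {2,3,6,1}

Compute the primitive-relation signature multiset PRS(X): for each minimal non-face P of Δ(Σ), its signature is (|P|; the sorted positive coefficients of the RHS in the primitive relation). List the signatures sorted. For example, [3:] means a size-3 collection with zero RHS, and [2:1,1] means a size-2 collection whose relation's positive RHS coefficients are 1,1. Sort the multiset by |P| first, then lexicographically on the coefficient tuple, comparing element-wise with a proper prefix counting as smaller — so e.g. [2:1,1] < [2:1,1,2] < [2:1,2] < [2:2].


|primitive collections| = 18. Relations:

  • {3,9}:  v_{3} + v_{9} = 0  ⇒ sig = [2:]
  • {1,8}:  v_{1} + v_{8} = v_{3}  ⇒ sig = [2:1]
  • {5,10}:  v_{5} + v_{10} = v_{9}  ⇒ sig = [2:1]
  • {6,7}:  v_{6} + v_{7} = v_{1}  ⇒ sig = [2:1]
  • {7,10}:  v_{7} + v_{10} = v_{2}  ⇒ sig = [2:1]
  • {1,10}:  v_{1} + v_{10} = v_{2} + v_{6}  ⇒ sig = [2:1,1]
  • {3,4}:  v_{3} + v_{4} = v_{5} + v_{6}  ⇒ sig = [2:1,1]
  • {7,9}:  v_{7} + v_{9} = v_{2} + v_{5}  ⇒ sig = [2:1,1]
  • {1,9}:  v_{1} + v_{9} = v_{2} + v_{5} + v_{6}  ⇒ sig = [2:1,1,1]
  • {3,10}:  v_{3} + v_{10} = v_{2} + v_{6} + v_{8}  ⇒ sig = [2:1,1,1]
  • {4,7}:  v_{4} + v_{7} = v_{2} + 2·v_{5} + v_{6}  ⇒ sig = [2:1,1,2]
  • {4,10}:  v_{4} + v_{10} = v_{6} + 2·v_{9}  ⇒ sig = [2:1,2]
  • {1,4}:  v_{1} + v_{4} = v_{2} + 2·v_{5} + 2·v_{6}  ⇒ sig = [2:1,2,2]
  • {2,3,5}:  v_{2} + v_{3} + v_{5} = v_{7}  ⇒ sig = [3:1]
  • {2,4,8}:  v_{2} + v_{4} + v_{8} = v_{9}  ⇒ sig = [3:1]
  • {5,6,9}:  v_{5} + v_{6} + v_{9} = v_{4}  ⇒ sig = [3:1]
  • {2,5,6,8}:  v_{2} + v_{5} + v_{6} + v_{8} = 0  ⇒ sig = [4:]
  • {2,6,8,9}:  v_{2} + v_{6} + v_{8} + v_{9} = v_{10}  ⇒ sig = [4:1]

so the primitive-relation signature multiset is
    [2:]
    [2:1]
    [2:1]
    [2:1]
    [2:1]
    [2:1,1]
    [2:1,1]
    [2:1,1]
    [2:1,1,1]
    [2:1,1,1]
    [2:1,1,2]
    [2:1,2]
    [2:1,2,2]
    [3:1]
    [3:1]
    [3:1]
    [4:]
    [4:1]


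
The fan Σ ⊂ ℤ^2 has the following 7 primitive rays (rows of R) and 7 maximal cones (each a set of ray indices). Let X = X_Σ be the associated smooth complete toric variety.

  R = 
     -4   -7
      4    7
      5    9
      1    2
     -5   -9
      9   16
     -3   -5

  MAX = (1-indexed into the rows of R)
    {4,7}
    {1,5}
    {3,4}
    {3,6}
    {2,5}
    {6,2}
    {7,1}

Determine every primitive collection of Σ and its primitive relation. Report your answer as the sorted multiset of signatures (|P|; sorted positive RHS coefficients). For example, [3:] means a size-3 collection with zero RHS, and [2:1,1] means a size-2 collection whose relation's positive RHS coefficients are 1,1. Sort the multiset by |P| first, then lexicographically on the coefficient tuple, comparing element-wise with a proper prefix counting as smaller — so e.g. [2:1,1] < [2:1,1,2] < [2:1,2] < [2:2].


14 collections generate NE(X_Σ); each relation:

  P={1,2}:  v_{1} + v_{2} = 0  ⇒ sig = [2:]
  P={3,5}:  v_{3} + v_{5} = 0  ⇒ sig = [2:]
  P={1,3}:  v_{1} + v_{3} = v_{4}  ⇒ sig = [2:1]
  P={1,4}:  v_{1} + v_{4} = v_{7}  ⇒ sig = [2:1]
  P={1,6}:  v_{1} + v_{6} = v_{3}  ⇒ sig = [2:1]
  P={2,3}:  v_{2} + v_{3} = v_{6}  ⇒ sig = [2:1]
  P={2,4}:  v_{2} + v_{4} = v_{3}  ⇒ sig = [2:1]
  P={2,7}:  v_{2} + v_{7} = v_{4}  ⇒ sig = [2:1]
  P={4,5}:  v_{4} + v_{5} = v_{1}  ⇒ sig = [2:1]
  P={5,6}:  v_{5} + v_{6} = v_{2}  ⇒ sig = [2:1]
  P={6,7}:  v_{6} + v_{7} = v_{3} + v_{4}  ⇒ sig = [2:1,1]
  P={3,7}:  v_{3} + v_{7} = 2·v_{4}  ⇒ sig = [2:2]
  P={4,6}:  v_{4} + v_{6} = 2·v_{3}  ⇒ sig = [2:2]
  P={5,7}:  v_{5} + v_{7} = 2·v_{1}  ⇒ sig = [2:2]

Hence PRS(X_Σ) =
[[2:], [2:], [2:1], [2:1], [2:1], [2:1], [2:1], [2:1], [2:1], [2:1], [2:1,1], [2:2], [2:2], [2:2]]


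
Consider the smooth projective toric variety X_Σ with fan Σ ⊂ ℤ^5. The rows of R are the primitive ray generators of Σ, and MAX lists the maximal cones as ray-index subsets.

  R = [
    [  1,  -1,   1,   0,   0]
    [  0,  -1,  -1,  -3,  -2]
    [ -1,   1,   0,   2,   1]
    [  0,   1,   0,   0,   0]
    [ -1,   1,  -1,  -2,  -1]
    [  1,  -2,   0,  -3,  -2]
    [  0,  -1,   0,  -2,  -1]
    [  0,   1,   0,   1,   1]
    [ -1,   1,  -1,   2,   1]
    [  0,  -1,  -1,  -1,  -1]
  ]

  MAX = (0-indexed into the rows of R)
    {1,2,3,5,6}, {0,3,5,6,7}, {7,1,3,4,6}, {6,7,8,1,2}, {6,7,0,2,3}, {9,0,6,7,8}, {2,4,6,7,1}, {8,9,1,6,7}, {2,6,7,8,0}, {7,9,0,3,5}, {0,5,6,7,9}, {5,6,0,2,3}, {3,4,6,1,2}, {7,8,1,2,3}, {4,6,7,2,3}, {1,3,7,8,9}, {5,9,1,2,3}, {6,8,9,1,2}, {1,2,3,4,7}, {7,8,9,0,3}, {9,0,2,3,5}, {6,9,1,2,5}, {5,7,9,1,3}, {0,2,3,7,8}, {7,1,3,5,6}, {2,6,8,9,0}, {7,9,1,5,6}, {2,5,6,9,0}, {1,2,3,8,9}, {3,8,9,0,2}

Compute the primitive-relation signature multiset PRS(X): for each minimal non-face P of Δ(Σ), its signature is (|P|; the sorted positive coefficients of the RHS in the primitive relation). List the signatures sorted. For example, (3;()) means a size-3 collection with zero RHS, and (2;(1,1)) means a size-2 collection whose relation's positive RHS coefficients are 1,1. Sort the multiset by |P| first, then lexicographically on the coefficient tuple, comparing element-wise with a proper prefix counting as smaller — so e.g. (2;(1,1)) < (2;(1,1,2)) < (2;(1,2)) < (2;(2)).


Primitive collections (11):

  P={0,1}:  v_{0} + v_{1} = v_{5} ; sig = (2;(1))
  P={5,8}:  v_{5} + v_{8} = v_{9} ; sig = (2;(1))
  P={0,4}:  v_{0} + v_{4} = v_{3} + v_{6} ; sig = (2;(1,1))
  P={4,5}:  v_{4} + v_{5} = v_{1} + v_{3} + v_{6} ; sig = (2;(1,1,1))
  P={4,9}:  v_{4} + v_{9} = 2·v_{1} + v_{2} + v_{7} ; sig = (2;(1,1,2))
  P={4,8}:  v_{4} + v_{8} = 2·v_{1} + 2·v_{2} + 2·v_{7} ; sig = (2;(2,2,2))
  P={2,5,7}:  v_{2} + v_{5} + v_{7} = 0 ; sig = (3;())
  P={2,7,9}:  v_{2} + v_{7} + v_{9} = v_{8} ; sig = (3;(1))
  P={3,6,9}:  v_{3} + v_{6} + v_{9} = v_{1} ; sig = (3;(1))
  P={3,6,8}:  v_{3} + v_{6} + v_{8} = v_{1} + v_{2} + v_{7} ; sig = (3;(1,1,1))
  P={1,2,3,6,7}:  v_{1} + v_{2} + v_{3} + v_{6} + v_{7} = v_{4} ; sig = (5;(1))

Hence PRS(X_Σ) =
[(2;(1)), (2;(1)), (2;(1,1)), (2;(1,1,1)), (2;(1,1,2)), (2;(2,2,2)), (3;()), (3;(1)), (3;(1)), (3;(1,1,1)), (5;(1))]


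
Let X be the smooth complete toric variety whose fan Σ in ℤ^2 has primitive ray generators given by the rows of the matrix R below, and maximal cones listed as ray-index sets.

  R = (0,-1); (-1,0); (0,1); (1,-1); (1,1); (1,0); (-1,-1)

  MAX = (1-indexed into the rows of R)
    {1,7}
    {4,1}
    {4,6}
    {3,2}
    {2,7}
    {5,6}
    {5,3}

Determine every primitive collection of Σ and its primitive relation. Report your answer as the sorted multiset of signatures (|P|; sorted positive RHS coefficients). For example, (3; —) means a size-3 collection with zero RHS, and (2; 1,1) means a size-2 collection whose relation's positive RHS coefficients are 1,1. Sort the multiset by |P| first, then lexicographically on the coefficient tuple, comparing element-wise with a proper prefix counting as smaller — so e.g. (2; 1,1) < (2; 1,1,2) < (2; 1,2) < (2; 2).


14 minimal non-faces of Δ(Σ) (on 7 rays):

  P = {1,3}:  v_{1} + v_{3} = 0  ⟹  sig = (2; —)
  P = {2,6}:  v_{2} + v_{6} = 0  ⟹  sig = (2; —)
  P = {5,7}:  v_{5} + v_{7} = 0  ⟹  sig = (2; —)
  P = {1,2}:  v_{1} + v_{2} = v_{7}  ⟹  sig = (2; 1)
  P = {1,5}:  v_{1} + v_{5} = v_{6}  ⟹  sig = (2; 1)
  P = {1,6}:  v_{1} + v_{6} = v_{4}  ⟹  sig = (2; 1)
  P = {2,4}:  v_{2} + v_{4} = v_{1}  ⟹  sig = (2; 1)
  P = {2,5}:  v_{2} + v_{5} = v_{3}  ⟹  sig = (2; 1)
  P = {3,4}:  v_{3} + v_{4} = v_{6}  ⟹  sig = (2; 1)
  P = {3,6}:  v_{3} + v_{6} = v_{5}  ⟹  sig = (2; 1)
  P = {3,7}:  v_{3} + v_{7} = v_{2}  ⟹  sig = (2; 1)
  P = {6,7}:  v_{6} + v_{7} = v_{1}  ⟹  sig = (2; 1)
  P = {4,5}:  v_{4} + v_{5} = 2·v_{6}  ⟹  sig = (2; 2)
  P = {4,7}:  v_{4} + v_{7} = 2·v_{1}  ⟹  sig = (2; 2)

Hence PRS(X_Σ) =
    |P|=2: 14 collections, coeffs (), (), (), (1), (1), (1), (1), (1), (1), (1), (1), (1), (2), (2)


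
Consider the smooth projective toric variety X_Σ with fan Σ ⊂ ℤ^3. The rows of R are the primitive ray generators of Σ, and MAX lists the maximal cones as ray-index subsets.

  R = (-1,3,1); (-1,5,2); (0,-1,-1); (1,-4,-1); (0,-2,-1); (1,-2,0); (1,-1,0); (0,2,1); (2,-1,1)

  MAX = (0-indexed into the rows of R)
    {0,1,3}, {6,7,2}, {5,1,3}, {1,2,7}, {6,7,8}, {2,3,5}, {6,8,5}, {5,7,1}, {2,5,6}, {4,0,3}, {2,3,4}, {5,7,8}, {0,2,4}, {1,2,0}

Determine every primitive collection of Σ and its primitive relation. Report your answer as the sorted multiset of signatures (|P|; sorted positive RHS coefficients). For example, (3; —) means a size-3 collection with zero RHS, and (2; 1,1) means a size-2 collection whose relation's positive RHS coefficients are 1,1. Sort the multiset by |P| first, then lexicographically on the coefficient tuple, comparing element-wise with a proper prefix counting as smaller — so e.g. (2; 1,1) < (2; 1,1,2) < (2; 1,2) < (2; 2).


20 minimal non-faces of Δ(Σ) (on 9 rays):

  P = {4,7}:  v_{4} + v_{7} = 0  ⟹  sig = (2; —)
  P = {0,6}:  v_{0} + v_{6} = v_{7}  ⟹  sig = (2; 1)
  P = {0,7}:  v_{0} + v_{7} = v_{1}  ⟹  sig = (2; 1)
  P = {1,4}:  v_{1} + v_{4} = v_{0}  ⟹  sig = (2; 1)
  P = {3,7}:  v_{3} + v_{7} = v_{5}  ⟹  sig = (2; 1)
  P = {4,5}:  v_{4} + v_{5} = v_{3}  ⟹  sig = (2; 1)
  P = {0,5}:  v_{0} + v_{5} = v_{1} + v_{3}  ⟹  sig = (2; 1,1)
  P = {4,6}:  v_{4} + v_{6} = v_{2} + v_{5}  ⟹  sig = (2; 1,1)
  P = {4,8}:  v_{4} + v_{8} = v_{5} + v_{6}  ⟹  sig = (2; 1,1)
  P = {0,8}:  v_{0} + v_{8} = v_{5} + 2·v_{7}  ⟹  sig = (2; 1,2)
  P = {3,6}:  v_{3} + v_{6} = v_{2} + 2·v_{5}  ⟹  sig = (2; 1,2)
  P = {3,8}:  v_{3} + v_{8} = 2·v_{5} + v_{6}  ⟹  sig = (2; 1,2)
  P = {1,8}:  v_{1} + v_{8} = v_{5} + 3·v_{7}  ⟹  sig = (2; 1,3)
  P = {1,6}:  v_{1} + v_{6} = 2·v_{7}  ⟹  sig = (2; 2)
  P = {2,8}:  v_{2} + v_{8} = 2·v_{6}  ⟹  sig = (2; 2)
  P = {1,2,3}:  v_{1} + v_{2} + v_{3} = 0  ⟹  sig = (3; —)
  P = {0,2,3}:  v_{0} + v_{2} + v_{3} = v_{4}  ⟹  sig = (3; 1)
  P = {1,2,5}:  v_{1} + v_{2} + v_{5} = v_{7}  ⟹  sig = (3; 1)
  P = {2,5,7}:  v_{2} + v_{5} + v_{7} = v_{6}  ⟹  sig = (3; 1)
  P = {5,6,7}:  v_{5} + v_{6} + v_{7} = v_{8}  ⟹  sig = (3; 1)

Sorted signature multiset PRS(X):
    (2; —)
    (2; 1)
    (2; 1)
    (2; 1)
    (2; 1)
    (2; 1)
    (2; 1,1)
    (2; 1,1)
    (2; 1,1)
    (2; 1,2)
    (2; 1,2)
    (2; 1,2)
    (2; 1,3)
    (2; 2)
    (2; 2)
    (3; —)
    (3; 1)
    (3; 1)
    (3; 1)
    (3; 1)


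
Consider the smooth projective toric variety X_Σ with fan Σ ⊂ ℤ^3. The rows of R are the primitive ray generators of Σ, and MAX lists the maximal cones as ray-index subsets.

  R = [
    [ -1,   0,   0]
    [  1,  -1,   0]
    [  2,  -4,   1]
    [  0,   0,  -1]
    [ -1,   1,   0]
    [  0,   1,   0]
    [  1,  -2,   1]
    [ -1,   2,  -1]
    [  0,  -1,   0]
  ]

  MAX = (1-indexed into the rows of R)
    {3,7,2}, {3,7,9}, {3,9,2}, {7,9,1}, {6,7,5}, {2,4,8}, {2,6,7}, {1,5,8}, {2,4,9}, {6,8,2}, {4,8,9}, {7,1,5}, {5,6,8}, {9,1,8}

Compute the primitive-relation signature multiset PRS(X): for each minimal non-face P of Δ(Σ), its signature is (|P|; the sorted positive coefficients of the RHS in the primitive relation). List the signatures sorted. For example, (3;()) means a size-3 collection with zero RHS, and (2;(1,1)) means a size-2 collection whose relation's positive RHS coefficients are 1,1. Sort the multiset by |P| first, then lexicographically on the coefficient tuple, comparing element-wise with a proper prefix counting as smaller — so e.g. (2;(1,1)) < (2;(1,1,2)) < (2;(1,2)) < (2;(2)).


The 17 primitive collections of Σ (r=9, n=3):

  P = {2,5}:  v_{2} + v_{5} = 0  ⇒ sig = (2;())
  P = {6,9}:  v_{6} + v_{9} = 0  ⇒ sig = (2;())
  P = {7,8}:  v_{7} + v_{8} = 0  ⇒ sig = (2;())
  P = {1,2}:  v_{1} + v_{2} = v_{9}  ⇒ sig = (2;(1))
  P = {1,6}:  v_{1} + v_{6} = v_{5}  ⇒ sig = (2;(1))
  P = {5,9}:  v_{5} + v_{9} = v_{1}  ⇒ sig = (2;(1))
  P = {3,5}:  v_{3} + v_{5} = v_{7} + v_{9}  ⇒ sig = (2;(1,1))
  P = {3,6}:  v_{3} + v_{6} = v_{2} + v_{7}  ⇒ sig = (2;(1,1))
  P = {3,8}:  v_{3} + v_{8} = v_{2} + v_{9}  ⇒ sig = (2;(1,1))
  P = {4,5}:  v_{4} + v_{5} = v_{8} + v_{9}  ⇒ sig = (2;(1,1))
  P = {4,6}:  v_{4} + v_{6} = v_{2} + v_{8}  ⇒ sig = (2;(1,1))
  P = {4,7}:  v_{4} + v_{7} = v_{2} + v_{9}  ⇒ sig = (2;(1,1))
  P = {1,3}:  v_{1} + v_{3} = v_{7} + 2·v_{9}  ⇒ sig = (2;(1,2))
  P = {1,4}:  v_{1} + v_{4} = v_{8} + 2·v_{9}  ⇒ sig = (2;(1,2))
  P = {3,4}:  v_{3} + v_{4} = 2·v_{2} + 2·v_{9}  ⇒ sig = (2;(2,2))
  P = {2,7,9}:  v_{2} + v_{7} + v_{9} = v_{3}  ⇒ sig = (3;(1))
  P = {2,8,9}:  v_{2} + v_{8} + v_{9} = v_{4}  ⇒ sig = (3;(1))

Signatures (|P|; sorted positive RHS coefficients), sorted:
[(2;()), (2;()), (2;()), (2;(1)), (2;(1)), (2;(1)), (2;(1,1)), (2;(1,1)), (2;(1,1)), (2;(1,1)), (2;(1,1)), (2;(1,1)), (2;(1,2)), (2;(1,2)), (2;(2,2)), (3;(1)), (3;(1))]


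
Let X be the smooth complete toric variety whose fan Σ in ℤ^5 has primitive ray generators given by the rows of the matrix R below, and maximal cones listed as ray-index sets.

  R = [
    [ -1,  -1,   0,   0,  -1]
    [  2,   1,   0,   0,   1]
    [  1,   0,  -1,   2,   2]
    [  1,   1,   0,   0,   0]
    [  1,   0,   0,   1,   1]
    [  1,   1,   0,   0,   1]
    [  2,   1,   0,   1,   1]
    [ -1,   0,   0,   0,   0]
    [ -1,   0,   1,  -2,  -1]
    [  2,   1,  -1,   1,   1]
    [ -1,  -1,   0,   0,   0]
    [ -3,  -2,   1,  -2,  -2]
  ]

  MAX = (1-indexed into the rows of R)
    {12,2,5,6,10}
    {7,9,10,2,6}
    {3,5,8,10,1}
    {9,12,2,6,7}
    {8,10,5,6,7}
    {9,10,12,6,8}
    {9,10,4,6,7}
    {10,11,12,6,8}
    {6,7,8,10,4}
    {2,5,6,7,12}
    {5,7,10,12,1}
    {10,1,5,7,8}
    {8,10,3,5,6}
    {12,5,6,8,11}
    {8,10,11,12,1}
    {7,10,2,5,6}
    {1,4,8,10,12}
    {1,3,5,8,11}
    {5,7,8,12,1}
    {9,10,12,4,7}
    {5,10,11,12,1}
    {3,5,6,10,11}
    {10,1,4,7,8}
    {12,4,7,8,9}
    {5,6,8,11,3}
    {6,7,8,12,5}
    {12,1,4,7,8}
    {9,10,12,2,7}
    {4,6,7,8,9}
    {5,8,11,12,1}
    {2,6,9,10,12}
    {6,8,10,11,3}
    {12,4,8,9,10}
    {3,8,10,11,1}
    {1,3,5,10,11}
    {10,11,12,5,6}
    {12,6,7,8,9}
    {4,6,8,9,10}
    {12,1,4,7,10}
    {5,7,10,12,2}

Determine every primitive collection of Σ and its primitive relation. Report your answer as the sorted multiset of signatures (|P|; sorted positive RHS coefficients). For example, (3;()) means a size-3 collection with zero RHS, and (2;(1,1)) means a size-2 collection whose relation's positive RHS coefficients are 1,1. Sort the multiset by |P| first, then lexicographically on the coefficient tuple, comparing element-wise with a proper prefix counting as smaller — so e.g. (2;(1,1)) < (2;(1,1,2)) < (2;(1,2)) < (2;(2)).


Σ has 22 primitive collections:

  {1,6}:  v_{1} + v_{6} = 0  so sig = (2;())
  {4,11}:  v_{4} + v_{11} = 0  so sig = (2;())
  {2,8}:  v_{2} + v_{8} = v_{6}  so sig = (2;(1))
  {4,5}:  v_{4} + v_{5} = v_{7}  so sig = (2;(1))
  {7,11}:  v_{7} + v_{11} = v_{5}  so sig = (2;(1))
  {1,9}:  v_{1} + v_{9} = v_{4} + v_{12}  so sig = (2;(1,1))
  {3,9}:  v_{3} + v_{9} = v_{6} + v_{11}  so sig = (2;(1,1))
  {9,11}:  v_{9} + v_{11} = v_{6} + v_{12}  so sig = (2;(1,1))
  {1,2}:  v_{1} + v_{2} = v_{7} + v_{10} + v_{12}  so sig = (2;(1,1,1))
  {2,4}:  v_{2} + v_{4} = v_{7} + v_{9} + v_{10}  so sig = (2;(1,1,1))
  {3,4}:  v_{3} + v_{4} = v_{5} + v_{8} + v_{10}  so sig = (2;(1,1,1))
  {5,9}:  v_{5} + v_{9} = v_{6} + v_{7} + v_{12}  so sig = (2;(1,1,1))
  {2,3}:  v_{2} + v_{3} = v_{5} + v_{6} + v_{10} + v_{11}  so sig = (2;(1,1,1,1))
  {2,11}:  v_{2} + v_{11} = v_{5} + v_{6} + v_{10} + v_{12}  so sig = (2;(1,1,1,1))
  {3,7}:  v_{3} + v_{7} = 2·v_{5} + v_{8} + v_{10}  so sig = (2;(1,1,2))
  {3,12}:  v_{3} + v_{12} = 2·v_{11}  so sig = (2;(2))
  {4,6,12}:  v_{4} + v_{6} + v_{12} = v_{9}  so sig = (3;(1))
  {7,8,10,12}:  v_{7} + v_{8} + v_{10} + v_{12} = 0  so sig = (4;())
  {5,8,10,11}:  v_{5} + v_{8} + v_{10} + v_{11} = v_{3}  so sig = (4;(1))
  {5,8,10,12}:  v_{5} + v_{8} + v_{10} + v_{12} = v_{11}  so sig = (4;(1))
  {6,7,10,12}:  v_{6} + v_{7} + v_{10} + v_{12} = v_{2}  so sig = (4;(1))
  {7,8,9,10}:  v_{7} + v_{8} + v_{9} + v_{10} = v_{4} + v_{6}  so sig = (4;(1,1))

so the primitive-relation signature multiset is
    |P|=2: 16 collections, coeffs (), (), (1), (1), (1), (1,1), (1,1), (1,1), (1,1,1), (1,1,1), (1,1,1), (1,1,1), (1,1,1,1), (1,1,1,1), (1,1,2), (2)
    |P|=3: 1 collection, coeffs (1)
    |P|=4: 5 collections, coeffs (), (1), (1), (1), (1,1)


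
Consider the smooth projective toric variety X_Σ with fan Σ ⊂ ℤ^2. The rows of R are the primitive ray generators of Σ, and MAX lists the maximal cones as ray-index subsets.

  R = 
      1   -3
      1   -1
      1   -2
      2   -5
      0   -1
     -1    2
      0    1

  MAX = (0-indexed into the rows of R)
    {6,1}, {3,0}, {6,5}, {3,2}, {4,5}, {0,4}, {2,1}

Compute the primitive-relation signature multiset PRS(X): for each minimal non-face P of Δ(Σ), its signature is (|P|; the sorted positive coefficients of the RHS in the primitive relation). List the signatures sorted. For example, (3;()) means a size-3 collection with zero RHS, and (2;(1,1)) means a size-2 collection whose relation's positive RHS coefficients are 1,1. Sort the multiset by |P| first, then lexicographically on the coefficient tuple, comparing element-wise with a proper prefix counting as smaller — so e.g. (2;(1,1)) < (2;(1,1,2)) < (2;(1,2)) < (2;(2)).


Primitive collections (14):

  • {2,5}:  v_{2} + v_{5} = 0  ⟹  sig = (2;())
  • {4,6}:  v_{4} + v_{6} = 0  ⟹  sig = (2;())
  • {0,2}:  v_{0} + v_{2} = v_{3}  ⟹  sig = (2;(1))
  • {0,5}:  v_{0} + v_{5} = v_{4}  ⟹  sig = (2;(1))
  • {0,6}:  v_{0} + v_{6} = v_{2}  ⟹  sig = (2;(1))
  • {1,4}:  v_{1} + v_{4} = v_{2}  ⟹  sig = (2;(1))
  • {1,5}:  v_{1} + v_{5} = v_{6}  ⟹  sig = (2;(1))
  • {2,4}:  v_{2} + v_{4} = v_{0}  ⟹  sig = (2;(1))
  • {2,6}:  v_{2} + v_{6} = v_{1}  ⟹  sig = (2;(1))
  • {3,5}:  v_{3} + v_{5} = v_{0}  ⟹  sig = (2;(1))
  • {0,1}:  v_{0} + v_{1} = 2·v_{2}  ⟹  sig = (2;(2))
  • {3,4}:  v_{3} + v_{4} = 2·v_{0}  ⟹  sig = (2;(2))
  • {3,6}:  v_{3} + v_{6} = 2·v_{2}  ⟹  sig = (2;(2))
  • {1,3}:  v_{1} + v_{3} = 3·v_{2}  ⟹  sig = (2;(3))

Sorted signature multiset PRS(X):
    |P|=2: 14 collections, coeffs (), (), (1), (1), (1), (1), (1), (1), (1), (1), (2), (2), (2), (3)


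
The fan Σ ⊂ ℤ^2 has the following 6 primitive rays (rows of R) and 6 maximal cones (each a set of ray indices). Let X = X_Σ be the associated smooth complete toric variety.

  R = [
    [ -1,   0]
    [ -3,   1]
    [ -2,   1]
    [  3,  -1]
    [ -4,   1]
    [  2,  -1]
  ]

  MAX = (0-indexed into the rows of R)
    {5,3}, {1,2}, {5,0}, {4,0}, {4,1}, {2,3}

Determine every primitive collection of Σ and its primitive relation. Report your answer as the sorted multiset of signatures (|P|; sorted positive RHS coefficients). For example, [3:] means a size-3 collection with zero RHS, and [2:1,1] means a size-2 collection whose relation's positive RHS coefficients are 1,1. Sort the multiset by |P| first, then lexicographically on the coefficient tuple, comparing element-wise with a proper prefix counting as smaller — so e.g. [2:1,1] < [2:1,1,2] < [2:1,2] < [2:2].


Minimal non-faces — 9 found among 6 rays, 6 max cones:

  • {1,3}:  v_{1} + v_{3} = 0  →  sig = [2:]
  • {2,5}:  v_{2} + v_{5} = 0  →  sig = [2:]
  • {0,1}:  v_{0} + v_{1} = v_{4}  →  sig = [2:1]
  • {0,2}:  v_{0} + v_{2} = v_{1}  →  sig = [2:1]
  • {0,3}:  v_{0} + v_{3} = v_{5}  →  sig = [2:1]
  • {1,5}:  v_{1} + v_{5} = v_{0}  →  sig = [2:1]
  • {3,4}:  v_{3} + v_{4} = v_{0}  →  sig = [2:1]
  • {2,4}:  v_{2} + v_{4} = 2·v_{1}  →  sig = [2:2]
  • {4,5}:  v_{4} + v_{5} = 2·v_{0}  →  sig = [2:2]

Hence PRS(X_Σ) =
[[2:], [2:], [2:1], [2:1], [2:1], [2:1], [2:1], [2:2], [2:2]]
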